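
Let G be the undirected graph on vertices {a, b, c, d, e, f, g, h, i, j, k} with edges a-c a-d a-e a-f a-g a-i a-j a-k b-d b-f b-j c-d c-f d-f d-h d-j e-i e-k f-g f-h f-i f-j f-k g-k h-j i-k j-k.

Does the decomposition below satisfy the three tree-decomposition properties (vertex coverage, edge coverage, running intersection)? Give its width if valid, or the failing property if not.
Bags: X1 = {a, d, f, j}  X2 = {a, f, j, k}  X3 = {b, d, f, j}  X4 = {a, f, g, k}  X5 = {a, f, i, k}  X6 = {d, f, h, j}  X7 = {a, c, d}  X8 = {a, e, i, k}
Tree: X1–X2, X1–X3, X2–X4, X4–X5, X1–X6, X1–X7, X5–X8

A tree decomposition must satisfy three properties: every vertex lies in some bag; for every edge, both endpoints lie together in some bag; and for every vertex, the bags containing it form a connected subtree. Here edge (f,c) lies in no bag, so the decomposition is invalid.

No — edge (f,c) lies in no bag.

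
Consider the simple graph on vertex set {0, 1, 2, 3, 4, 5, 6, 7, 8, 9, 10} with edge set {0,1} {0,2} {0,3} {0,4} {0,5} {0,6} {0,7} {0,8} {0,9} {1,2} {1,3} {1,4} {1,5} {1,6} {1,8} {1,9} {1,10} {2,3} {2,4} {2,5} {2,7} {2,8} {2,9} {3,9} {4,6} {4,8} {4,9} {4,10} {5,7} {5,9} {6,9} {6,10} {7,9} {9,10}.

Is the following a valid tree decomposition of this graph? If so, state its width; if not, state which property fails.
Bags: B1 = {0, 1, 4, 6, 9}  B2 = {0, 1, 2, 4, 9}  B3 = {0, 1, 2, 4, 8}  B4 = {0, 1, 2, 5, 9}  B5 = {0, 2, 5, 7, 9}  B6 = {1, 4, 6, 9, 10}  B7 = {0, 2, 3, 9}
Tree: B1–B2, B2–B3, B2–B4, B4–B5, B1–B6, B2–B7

No — edge (1,3) lies in no bag.

A tree decomposition must satisfy three properties: every vertex lies in some bag; for every edge, both endpoints lie together in some bag; and for every vertex, the bags containing it form a connected subtree. Here edge (1,3) lies in no bag, so the decomposition is invalid.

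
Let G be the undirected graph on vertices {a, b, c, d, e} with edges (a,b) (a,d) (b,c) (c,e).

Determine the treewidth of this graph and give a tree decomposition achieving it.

Treewidth 1.
Bags: B1 = {a, d}  B2 = {a, b}  B3 = {b, c}  B4 = {c, e}
Tree: B1–B2, B2–B3, B3–B4

Every bag has size at most 2, so the width is 2 − 1 = 1 and tw(G) ≤ 1. Any graph with an edge has treewidth ≥ 1, and G has the edge d–a. Combining the bounds, tw(G) = 1.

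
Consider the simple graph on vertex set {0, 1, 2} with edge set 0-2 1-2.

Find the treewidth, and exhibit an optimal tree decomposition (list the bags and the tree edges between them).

Treewidth 1.
Bags: B1 = {1, 2}  B2 = {0, 2}
Tree: B1–B2

The largest bag has 2 vertices, giving width 1; this decomposition certifies tw(G) ≤ 1. G has an edge, so its treewidth is at least 1. Hence tw(G) = 1 exactly.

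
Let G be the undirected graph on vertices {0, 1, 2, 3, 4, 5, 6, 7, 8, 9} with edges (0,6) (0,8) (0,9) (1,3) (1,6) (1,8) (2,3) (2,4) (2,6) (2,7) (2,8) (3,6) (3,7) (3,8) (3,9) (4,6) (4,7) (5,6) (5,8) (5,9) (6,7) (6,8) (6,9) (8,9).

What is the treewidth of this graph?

3

A width-3 tree decomposition is:
Bags: B1 = {3, 6, 8, 9}  B2 = {5, 6, 8, 9}  B3 = {2, 3, 6, 8}  B4 = {1, 3, 6, 8}  B5 = {0, 6, 8, 9}  B6 = {2, 3, 6, 7}  B7 = {2, 4, 6, 7}
Tree: B1–B2, B1–B3, B3–B4, B2–B5, B3–B6, B6–B7
Every bag has size at most 4, so the width is 4 − 1 = 3 and tw(G) ≤ 3. For the lower bound, the 4 vertices {0, 6, 8, 9} are pairwise adjacent, and any tree decomposition puts a clique entirely inside one bag — forcing width ≥ 3. The upper and lower bounds meet at 3, so that is the treewidth.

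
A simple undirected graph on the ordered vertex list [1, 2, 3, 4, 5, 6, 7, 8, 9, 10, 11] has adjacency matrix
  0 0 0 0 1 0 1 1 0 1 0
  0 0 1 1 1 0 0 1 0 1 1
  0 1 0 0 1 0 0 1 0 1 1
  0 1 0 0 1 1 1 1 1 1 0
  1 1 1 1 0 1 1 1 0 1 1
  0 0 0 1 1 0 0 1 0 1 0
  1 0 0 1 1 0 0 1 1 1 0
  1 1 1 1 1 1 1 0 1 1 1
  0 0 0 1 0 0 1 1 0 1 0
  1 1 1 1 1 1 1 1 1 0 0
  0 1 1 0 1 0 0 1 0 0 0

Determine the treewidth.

A width-4 tree decomposition is:
Bags: B1 = {4, 5, 7, 8, 10}  B2 = {4, 5, 6, 8, 10}  B3 = {2, 4, 5, 8, 10}  B4 = {2, 3, 5, 8, 10}  B5 = {1, 5, 7, 8, 10}  B6 = {4, 7, 8, 9, 10}  B7 = {2, 3, 5, 8, 11}
Tree: B1–B2, B2–B3, B3–B4, B1–B5, B1–B6, B4–B7
Each bag holds 5 vertices, so the decomposition has width 4, which upper-bounds the treewidth. Conversely, {4, 7, 8, 9, 10} is a clique of size 5, and the vertices of any clique must share a bag in every tree decomposition; so some bag has ≥ 5 vertices and tw(G) ≥ 4. Combining the bounds, tw(G) = 4.

4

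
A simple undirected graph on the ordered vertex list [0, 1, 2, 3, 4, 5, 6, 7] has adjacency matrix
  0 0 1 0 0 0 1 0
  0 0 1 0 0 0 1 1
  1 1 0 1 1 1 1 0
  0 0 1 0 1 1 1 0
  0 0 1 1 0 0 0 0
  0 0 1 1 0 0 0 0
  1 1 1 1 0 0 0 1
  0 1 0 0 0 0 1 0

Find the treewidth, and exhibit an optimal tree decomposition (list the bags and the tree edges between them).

Treewidth 2.
One optimal decomposition is:
Bags: B1 = {2, 3, 6}  B2 = {2, 3, 5}  B3 = {1, 2, 6}  B4 = {0, 2, 6}  B5 = {2, 3, 4}  B6 = {1, 6, 7}
Tree: B1–B2, B1–B3, B1–B4, B1–B5, B3–B6

The largest bag has 3 vertices, giving width 2; this decomposition certifies tw(G) ≤ 2. Conversely, {0, 2, 6} is a clique of size 3, and the vertices of any clique must share a bag in every tree decomposition; so some bag has ≥ 3 vertices and tw(G) ≥ 2. The upper and lower bounds meet at 2, so that is the treewidth.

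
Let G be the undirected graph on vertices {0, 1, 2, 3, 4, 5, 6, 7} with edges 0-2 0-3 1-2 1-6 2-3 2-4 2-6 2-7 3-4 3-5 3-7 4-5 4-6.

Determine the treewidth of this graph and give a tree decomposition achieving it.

Treewidth 2.
One optimal decomposition is:
Bags: B1 = {1, 2, 6}  B2 = {2, 4, 6}  B3 = {2, 3, 4}  B4 = {0, 2, 3}  B5 = {3, 4, 5}  B6 = {2, 3, 7}
Tree: B1–B2, B2–B3, B3–B4, B3–B5, B3–B6

Each bag holds 3 vertices, so the decomposition has width 2, which upper-bounds the treewidth. On the other hand G contains the 3-clique {1, 2, 6}. A clique must lie in a single bag of any decomposition, so no decomposition can have width below 2. The upper and lower bounds meet at 2, so that is the treewidth.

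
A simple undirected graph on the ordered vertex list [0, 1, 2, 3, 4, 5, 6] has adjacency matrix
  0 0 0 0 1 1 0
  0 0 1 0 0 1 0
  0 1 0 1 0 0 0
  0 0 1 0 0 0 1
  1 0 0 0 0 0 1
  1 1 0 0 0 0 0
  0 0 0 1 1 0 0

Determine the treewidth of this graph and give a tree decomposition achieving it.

Every bag has size at most 3, so the width is 3 − 1 = 2 and tw(G) ≤ 2. Since 6–4–0–5–1–2–3–6 is a cycle in G, G is not acyclic. Forests are exactly the graphs of treewidth ≤ 1, so tw(G) ≥ 2. The upper and lower bounds meet at 2, so that is the treewidth.

Treewidth 2.
One such decomposition:
Bags: B1 = {0, 4, 6}  B2 = {0, 5, 6}  B3 = {1, 5, 6}  B4 = {1, 2, 6}  B5 = {2, 3, 6}
Tree: B1–B2, B2–B3, B3–B4, B4–B5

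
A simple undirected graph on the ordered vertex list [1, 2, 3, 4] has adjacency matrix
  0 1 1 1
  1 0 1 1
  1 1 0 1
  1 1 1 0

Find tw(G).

A width-3 tree decomposition is:
Bags: B1 = {1, 2, 3, 4}
Tree: (single bag)
With just one bag of size 4, the width is 4 − 1 = 3, so tw(G) ≤ 3. Conversely, {1, 2, 3, 4} is a clique of size 4, and the vertices of any clique must share a bag in every tree decomposition; so some bag has ≥ 4 vertices and tw(G) ≥ 3. Combining the bounds, tw(G) = 3.

3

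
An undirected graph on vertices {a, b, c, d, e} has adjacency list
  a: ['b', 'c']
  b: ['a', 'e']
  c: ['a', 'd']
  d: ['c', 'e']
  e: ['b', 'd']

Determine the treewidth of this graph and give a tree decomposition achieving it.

Each bag holds 3 vertices, so the decomposition has width 2, which upper-bounds the treewidth. Since d–e–b–a–c–d is a cycle in G, G is not acyclic. Forests are exactly the graphs of treewidth ≤ 1, so tw(G) ≥ 2. Hence tw(G) = 2 exactly.

Treewidth 2.
One optimal decomposition is:
Bags: B1 = {b, d, e}  B2 = {a, b, d}  B3 = {a, c, d}
Tree: B1–B2, B2–B3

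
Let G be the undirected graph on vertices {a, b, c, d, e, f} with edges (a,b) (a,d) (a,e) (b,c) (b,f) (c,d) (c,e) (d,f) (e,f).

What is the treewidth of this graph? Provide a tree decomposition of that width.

The largest bag has 4 vertices, giving width 3; this decomposition certifies tw(G) ≤ 3. For the lower bound: the 4 vertex sets {d,f}, {b,c}, {e}, {a} are disjoint, each induces a connected subgraph, and every pair is joined by at least one edge of G. Contracting each set to a single vertex therefore yields K_{4} as a minor, and since treewidth is minor-monotone, tw(G) ≥ tw(K_{4}) = 3. The upper and lower bounds meet at 3, so that is the treewidth.

Treewidth 3.
Bags: B1 = {b, d, e, f}  B2 = {b, c, d, e}  B3 = {a, b, d, e}
Tree: B1–B2, B2–B3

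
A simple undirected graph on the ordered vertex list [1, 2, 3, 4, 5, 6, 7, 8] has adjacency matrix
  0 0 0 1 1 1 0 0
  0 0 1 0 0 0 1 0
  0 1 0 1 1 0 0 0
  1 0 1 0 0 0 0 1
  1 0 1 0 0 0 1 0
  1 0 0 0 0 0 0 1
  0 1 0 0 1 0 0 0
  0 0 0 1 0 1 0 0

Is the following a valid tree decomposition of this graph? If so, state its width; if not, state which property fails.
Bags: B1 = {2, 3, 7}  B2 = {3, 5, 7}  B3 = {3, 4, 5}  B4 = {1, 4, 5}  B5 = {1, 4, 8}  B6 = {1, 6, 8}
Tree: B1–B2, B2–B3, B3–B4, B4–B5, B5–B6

Yes; width 2.

Vertex coverage: the bags together contain {1, 2, 3, 4, 5, 6, 7, 8}, the full vertex set. Edge coverage: each edge of G has both endpoints in at least one bag. Running intersection: for every vertex, the bags containing it form a connected subtree. All three properties hold, so this is a valid tree decomposition of width max|bag| − 1 = 2, and hence tw(G) ≤ 2.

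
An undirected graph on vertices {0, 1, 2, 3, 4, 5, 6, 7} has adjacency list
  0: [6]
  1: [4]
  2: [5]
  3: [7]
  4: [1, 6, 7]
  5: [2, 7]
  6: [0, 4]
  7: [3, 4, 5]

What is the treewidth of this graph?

A width-1 tree decomposition is:
Bags: B1 = {4, 7}  B2 = {1, 4}  B3 = {4, 6}  B4 = {5, 7}  B5 = {3, 7}  B6 = {0, 6}  B7 = {2, 5}
Tree: B1–B2, B1–B3, B1–B4, B4–B5, B3–B6, B4–B7
The largest bag has 2 vertices, giving width 1; this decomposition certifies tw(G) ≤ 1. G has an edge, so its treewidth is at least 1. Combining the bounds, tw(G) = 1.

1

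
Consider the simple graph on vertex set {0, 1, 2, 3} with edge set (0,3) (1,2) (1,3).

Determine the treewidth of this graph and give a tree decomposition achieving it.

Every bag has size at most 2, so the width is 2 − 1 = 1 and tw(G) ≤ 1. G has an edge, so its treewidth is at least 1. Therefore the treewidth is 1.

Treewidth 1.
One optimal decomposition is:
Bags: B1 = {1, 2}  B2 = {1, 3}  B3 = {0, 3}
Tree: B1–B2, B2–B3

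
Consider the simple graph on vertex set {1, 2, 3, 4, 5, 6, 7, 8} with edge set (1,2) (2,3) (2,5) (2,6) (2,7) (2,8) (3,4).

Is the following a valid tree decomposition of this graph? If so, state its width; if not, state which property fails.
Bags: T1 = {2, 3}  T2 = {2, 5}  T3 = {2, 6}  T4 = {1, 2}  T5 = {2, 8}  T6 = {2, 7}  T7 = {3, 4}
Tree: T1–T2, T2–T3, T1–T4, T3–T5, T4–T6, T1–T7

Every vertex of G appears in some bag (union = {1, 2, 3, 4, 5, 6, 7, 8}); every edge is covered by a bag; and for each vertex v the set of bags containing v is connected in the bag tree. The decomposition is therefore valid. The largest bag has 2 vertices, so the width is 1.

Yes; width 1.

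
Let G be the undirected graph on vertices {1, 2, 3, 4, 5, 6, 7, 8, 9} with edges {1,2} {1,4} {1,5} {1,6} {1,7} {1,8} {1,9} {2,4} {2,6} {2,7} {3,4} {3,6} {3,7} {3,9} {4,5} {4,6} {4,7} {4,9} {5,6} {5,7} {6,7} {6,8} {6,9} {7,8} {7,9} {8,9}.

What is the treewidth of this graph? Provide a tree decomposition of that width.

Every bag has size at most 5, so the width is 5 − 1 = 4 and tw(G) ≤ 4. On the other hand G contains the 5-clique {1, 6, 7, 8, 9}. A clique must lie in a single bag of any decomposition, so no decomposition can have width below 4. Hence tw(G) = 4 exactly.

Treewidth 4.
One such decomposition:
Bags: B1 = {1, 2, 4, 6, 7}  B2 = {1, 4, 6, 7, 9}  B3 = {3, 4, 6, 7, 9}  B4 = {1, 4, 5, 6, 7}  B5 = {1, 6, 7, 8, 9}
Tree: B1–B2, B2–B3, B2–B4, B2–B5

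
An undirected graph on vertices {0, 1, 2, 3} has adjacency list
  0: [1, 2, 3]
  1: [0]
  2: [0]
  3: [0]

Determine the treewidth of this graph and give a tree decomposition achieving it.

Every bag has size at most 2, so the width is 2 − 1 = 1 and tw(G) ≤ 1. Since G has at least one edge (e.g. 0–3), it is not an edgeless graph, so tw(G) ≥ 1. Hence tw(G) = 1 exactly.

Treewidth 1.
One optimal decomposition is:
Bags: B1 = {0, 3}  B2 = {0, 2}  B3 = {0, 1}
Tree: B1–B2, B1–B3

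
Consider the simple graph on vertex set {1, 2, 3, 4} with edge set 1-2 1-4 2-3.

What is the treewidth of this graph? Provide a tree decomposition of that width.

Treewidth 1.
Bags: B1 = {2, 3}  B2 = {1, 2}  B3 = {1, 4}
Tree: B1–B2, B2–B3

Each bag holds 2 vertices, so the decomposition has width 1, which upper-bounds the treewidth. Since G has at least one edge (e.g. 3–2), it is not an edgeless graph, so tw(G) ≥ 1. The upper and lower bounds meet at 1, so that is the treewidth.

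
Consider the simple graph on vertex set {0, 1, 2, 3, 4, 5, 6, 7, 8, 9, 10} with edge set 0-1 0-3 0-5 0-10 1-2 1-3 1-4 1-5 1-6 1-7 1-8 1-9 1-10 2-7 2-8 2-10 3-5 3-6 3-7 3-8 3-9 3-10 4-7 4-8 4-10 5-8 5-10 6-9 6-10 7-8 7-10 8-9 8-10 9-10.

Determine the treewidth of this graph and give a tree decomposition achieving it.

Every bag has size at most 5, so the width is 5 − 1 = 4 and tw(G) ≤ 4. For the lower bound, the 5 vertices {1, 2, 7, 8, 10} are pairwise adjacent, and any tree decomposition puts a clique entirely inside one bag — forcing width ≥ 4. Combining the bounds, tw(G) = 4.

Treewidth 4.
One such decomposition:
Bags: B1 = {1, 2, 7, 8, 10}  B2 = {1, 3, 7, 8, 10}  B3 = {1, 4, 7, 8, 10}  B4 = {1, 3, 8, 9, 10}  B5 = {1, 3, 5, 8, 10}  B6 = {0, 1, 3, 5, 10}  B7 = {1, 3, 6, 9, 10}
Tree: B1–B2, B1–B3, B2–B4, B2–B5, B5–B6, B4–B7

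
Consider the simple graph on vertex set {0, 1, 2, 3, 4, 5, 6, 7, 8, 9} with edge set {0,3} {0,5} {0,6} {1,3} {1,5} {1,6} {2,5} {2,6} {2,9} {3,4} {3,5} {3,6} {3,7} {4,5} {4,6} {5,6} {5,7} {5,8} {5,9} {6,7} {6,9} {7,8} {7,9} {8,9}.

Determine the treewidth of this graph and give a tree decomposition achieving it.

Each bag holds 4 vertices, so the decomposition has width 3, which upper-bounds the treewidth. For the lower bound, the 4 vertices {5, 7, 8, 9} are pairwise adjacent, and any tree decomposition puts a clique entirely inside one bag — forcing width ≥ 3. Combining the bounds, tw(G) = 3.

Treewidth 3.
One such decomposition:
Bags: B1 = {3, 5, 6, 7}  B2 = {5, 6, 7, 9}  B3 = {2, 5, 6, 9}  B4 = {1, 3, 5, 6}  B5 = {3, 4, 5, 6}  B6 = {5, 7, 8, 9}  B7 = {0, 3, 5, 6}
Tree: B1–B2, B2–B3, B1–B4, B4–B5, B2–B6, B4–B7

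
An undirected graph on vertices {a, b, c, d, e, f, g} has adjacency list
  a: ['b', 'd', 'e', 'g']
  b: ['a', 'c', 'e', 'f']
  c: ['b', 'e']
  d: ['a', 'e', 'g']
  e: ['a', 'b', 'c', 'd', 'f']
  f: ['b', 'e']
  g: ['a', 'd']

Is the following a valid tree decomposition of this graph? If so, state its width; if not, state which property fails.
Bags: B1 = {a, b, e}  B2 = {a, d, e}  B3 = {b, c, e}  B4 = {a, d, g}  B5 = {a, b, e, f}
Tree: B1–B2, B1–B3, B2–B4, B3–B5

No — bags containing vertex a are not connected in the tree.

A tree decomposition must satisfy three properties: every vertex lies in some bag; for every edge, both endpoints lie together in some bag; and for every vertex, the bags containing it form a connected subtree. Here bags containing vertex a are not connected in the tree, so the decomposition is invalid.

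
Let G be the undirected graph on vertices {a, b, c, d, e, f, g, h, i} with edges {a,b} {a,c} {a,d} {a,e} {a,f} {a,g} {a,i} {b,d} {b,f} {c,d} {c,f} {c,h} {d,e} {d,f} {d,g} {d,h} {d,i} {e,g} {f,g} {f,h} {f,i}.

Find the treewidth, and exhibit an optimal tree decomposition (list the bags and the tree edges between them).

Treewidth 3.
One such decomposition:
Bags: B1 = {a, d, f, g}  B2 = {a, b, d, f}  B3 = {a, d, e, g}  B4 = {a, d, f, i}  B5 = {a, c, d, f}  B6 = {c, d, f, h}
Tree: B1–B2, B1–B3, B1–B4, B1–B5, B5–B6

The largest bag has 4 vertices, giving width 3; this decomposition certifies tw(G) ≤ 3. For the lower bound, the 4 vertices {a, d, e, g} are pairwise adjacent, and any tree decomposition puts a clique entirely inside one bag — forcing width ≥ 3. Therefore the treewidth is 3.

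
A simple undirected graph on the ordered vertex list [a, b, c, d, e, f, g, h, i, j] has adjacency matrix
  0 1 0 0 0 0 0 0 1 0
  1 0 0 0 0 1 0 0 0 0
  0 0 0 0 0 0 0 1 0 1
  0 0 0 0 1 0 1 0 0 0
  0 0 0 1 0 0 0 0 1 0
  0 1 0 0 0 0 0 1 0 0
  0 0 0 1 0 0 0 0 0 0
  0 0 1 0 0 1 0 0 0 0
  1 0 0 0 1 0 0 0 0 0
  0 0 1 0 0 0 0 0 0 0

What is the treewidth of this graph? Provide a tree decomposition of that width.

Each bag holds 2 vertices, so the decomposition has width 1, which upper-bounds the treewidth. G has an edge, so its treewidth is at least 1. Therefore the treewidth is 1.

Treewidth 1.
Bags: B1 = {d, g}  B2 = {d, e}  B3 = {e, i}  B4 = {a, i}  B5 = {a, b}  B6 = {b, f}  B7 = {f, h}  B8 = {c, h}  B9 = {c, j}
Tree: B1–B2, B2–B3, B3–B4, B4–B5, B5–B6, B6–B7, B7–B8, B8–B9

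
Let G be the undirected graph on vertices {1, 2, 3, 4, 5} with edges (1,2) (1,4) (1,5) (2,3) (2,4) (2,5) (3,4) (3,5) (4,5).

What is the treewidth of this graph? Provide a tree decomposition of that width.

Every bag has size at most 4, so the width is 4 − 1 = 3 and tw(G) ≤ 3. On the other hand G contains the 4-clique {1, 2, 4, 5}. A clique must lie in a single bag of any decomposition, so no decomposition can have width below 3. The upper and lower bounds meet at 3, so that is the treewidth.

Treewidth 3.
One such decomposition:
Bags: B1 = {2, 3, 4, 5}  B2 = {1, 2, 4, 5}
Tree: B1–B2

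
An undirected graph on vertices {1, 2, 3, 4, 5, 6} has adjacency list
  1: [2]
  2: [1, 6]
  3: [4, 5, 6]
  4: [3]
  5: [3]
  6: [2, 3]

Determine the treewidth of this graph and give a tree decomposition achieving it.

Every bag has size at most 2, so the width is 2 − 1 = 1 and tw(G) ≤ 1. G has an edge, so its treewidth is at least 1. Combining the bounds, tw(G) = 1.

Treewidth 1.
One such decomposition:
Bags: B1 = {3, 6}  B2 = {2, 6}  B3 = {3, 4}  B4 = {1, 2}  B5 = {3, 5}
Tree: B1–B2, B1–B3, B2–B4, B1–B5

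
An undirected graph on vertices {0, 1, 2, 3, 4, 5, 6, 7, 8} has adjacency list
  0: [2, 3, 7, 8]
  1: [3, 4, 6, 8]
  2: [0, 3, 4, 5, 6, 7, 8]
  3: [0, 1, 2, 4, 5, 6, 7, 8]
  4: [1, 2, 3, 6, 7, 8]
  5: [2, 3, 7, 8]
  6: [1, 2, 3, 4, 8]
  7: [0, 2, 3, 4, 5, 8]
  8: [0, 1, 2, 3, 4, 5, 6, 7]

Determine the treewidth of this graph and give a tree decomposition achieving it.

Every bag has size at most 5, so the width is 5 − 1 = 4 and tw(G) ≤ 4. Conversely, {1, 3, 4, 6, 8} is a clique of size 5, and the vertices of any clique must share a bag in every tree decomposition; so some bag has ≥ 5 vertices and tw(G) ≥ 4. Therefore the treewidth is 4.

Treewidth 4.
One such decomposition:
Bags: B1 = {0, 2, 3, 7, 8}  B2 = {2, 3, 4, 7, 8}  B3 = {2, 3, 4, 6, 8}  B4 = {2, 3, 5, 7, 8}  B5 = {1, 3, 4, 6, 8}
Tree: B1–B2, B2–B3, B1–B4, B3–B5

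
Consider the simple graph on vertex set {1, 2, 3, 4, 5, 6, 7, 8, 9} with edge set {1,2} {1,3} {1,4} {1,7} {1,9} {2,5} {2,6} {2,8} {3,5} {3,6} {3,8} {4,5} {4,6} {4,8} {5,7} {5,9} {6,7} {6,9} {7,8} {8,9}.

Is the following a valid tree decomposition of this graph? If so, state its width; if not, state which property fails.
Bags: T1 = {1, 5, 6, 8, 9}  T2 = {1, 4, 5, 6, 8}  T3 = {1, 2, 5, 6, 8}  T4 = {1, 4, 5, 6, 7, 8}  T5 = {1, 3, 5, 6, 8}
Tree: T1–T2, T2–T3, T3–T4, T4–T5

A tree decomposition must satisfy three properties: every vertex lies in some bag; for every edge, both endpoints lie together in some bag; and for every vertex, the bags containing it form a connected subtree. Here bags containing vertex 4 are not connected in the tree, so the decomposition is invalid.

No — bags containing vertex 4 are not connected in the tree.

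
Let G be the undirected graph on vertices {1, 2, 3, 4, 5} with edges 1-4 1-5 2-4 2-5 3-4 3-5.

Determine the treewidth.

A width-2 tree decomposition is:
Bags: B1 = {2, 4, 5}  B2 = {1, 4, 5}  B3 = {3, 4, 5}
Tree: B1–B2, B2–B3
The largest bag has 3 vertices, giving width 2; this decomposition certifies tw(G) ≤ 2. For the lower bound, G contains the cycle 2–4–1–5–2, so G is not a forest; only forests have treewidth ≤ 1, hence tw(G) ≥ 2. Hence tw(G) = 2 exactly.

2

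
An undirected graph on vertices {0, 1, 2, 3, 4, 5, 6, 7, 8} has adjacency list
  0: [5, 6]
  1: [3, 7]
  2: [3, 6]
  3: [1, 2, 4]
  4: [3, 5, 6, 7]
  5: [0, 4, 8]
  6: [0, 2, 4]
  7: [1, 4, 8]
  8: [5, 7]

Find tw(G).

3

A width-3 tree decomposition is:
Bags: B1 = {0, 5, 6, 8}  B2 = {4, 5, 6, 8}  B3 = {4, 6, 7, 8}  B4 = {2, 4, 6, 7}  B5 = {2, 3, 4, 7}  B6 = {1, 2, 3, 7}
Tree: B1–B2, B2–B3, B3–B4, B4–B5, B5–B6
Each bag holds 4 vertices, so the decomposition has width 3, which upper-bounds the treewidth. For the lower bound: the 4 vertex sets {0,5,8}, {6}, {4}, {1,2,3,7} are disjoint, each induces a connected subgraph, and every pair is joined by at least one edge of G. Contracting each set to a single vertex therefore yields K_{4} as a minor, and since treewidth is minor-monotone, tw(G) ≥ tw(K_{4}) = 3. Therefore the treewidth is 3.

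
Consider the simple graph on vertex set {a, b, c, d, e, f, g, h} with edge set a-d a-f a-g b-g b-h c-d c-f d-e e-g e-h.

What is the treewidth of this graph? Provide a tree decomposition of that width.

Each bag holds 3 vertices, so the decomposition has width 2, which upper-bounds the treewidth. The edges b–h–e–g–b form a cycle, so G is not a tree and its treewidth is at least 2. Combining the bounds, tw(G) = 2.

Treewidth 2.
One optimal decomposition is:
Bags: B1 = {b, g, h}  B2 = {e, g, h}  B3 = {a, e, g}  B4 = {a, d, e}  B5 = {a, d, f}  B6 = {c, d, f}
Tree: B1–B2, B2–B3, B3–B4, B4–B5, B5–B6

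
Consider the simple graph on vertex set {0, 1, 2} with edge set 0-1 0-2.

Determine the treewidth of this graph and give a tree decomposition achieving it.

The largest bag has 2 vertices, giving width 1; this decomposition certifies tw(G) ≤ 1. G has an edge, so its treewidth is at least 1. The upper and lower bounds meet at 1, so that is the treewidth.

Treewidth 1.
One such decomposition:
Bags: B1 = {0, 2}  B2 = {0, 1}
Tree: B1–B2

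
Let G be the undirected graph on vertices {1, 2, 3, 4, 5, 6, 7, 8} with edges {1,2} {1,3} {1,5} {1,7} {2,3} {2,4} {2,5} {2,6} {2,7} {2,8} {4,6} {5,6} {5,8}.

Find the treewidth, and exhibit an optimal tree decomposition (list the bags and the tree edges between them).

Treewidth 2.
One optimal decomposition is:
Bags: B1 = {1, 2, 3}  B2 = {1, 2, 5}  B3 = {2, 5, 8}  B4 = {1, 2, 7}  B5 = {2, 5, 6}  B6 = {2, 4, 6}
Tree: B1–B2, B2–B3, B1–B4, B3–B5, B5–B6

Every bag has size at most 3, so the width is 3 − 1 = 2 and tw(G) ≤ 2. For the lower bound, the 3 vertices {2, 5, 8} are pairwise adjacent, and any tree decomposition puts a clique entirely inside one bag — forcing width ≥ 2. Therefore the treewidth is 2.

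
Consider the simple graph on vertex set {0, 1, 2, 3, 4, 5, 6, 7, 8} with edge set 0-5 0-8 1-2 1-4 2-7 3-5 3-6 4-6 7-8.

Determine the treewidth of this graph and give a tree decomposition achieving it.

Treewidth 2.
One such decomposition:
Bags: B1 = {0, 3, 5}  B2 = {0, 3, 8}  B3 = {3, 7, 8}  B4 = {2, 3, 7}  B5 = {1, 2, 3}  B6 = {1, 3, 4}  B7 = {3, 4, 6}
Tree: B1–B2, B2–B3, B3–B4, B4–B5, B5–B6, B6–B7

The largest bag has 3 vertices, giving width 2; this decomposition certifies tw(G) ≤ 2. For the lower bound, G contains the cycle 3–5–0–8–7–2–1–4–6–3, so G is not a forest; only forests have treewidth ≤ 1, hence tw(G) ≥ 2. The upper and lower bounds meet at 2, so that is the treewidth.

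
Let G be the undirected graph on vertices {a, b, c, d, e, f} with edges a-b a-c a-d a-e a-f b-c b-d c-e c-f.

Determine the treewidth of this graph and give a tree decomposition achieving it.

Every bag has size at most 3, so the width is 3 − 1 = 2 and tw(G) ≤ 2. On the other hand G contains the 3-clique {a, b, d}. A clique must lie in a single bag of any decomposition, so no decomposition can have width below 2. Combining the bounds, tw(G) = 2.

Treewidth 2.
Bags: B1 = {a, b, c}  B2 = {a, c, e}  B3 = {a, c, f}  B4 = {a, b, d}
Tree: B1–B2, B1–B3, B1–B4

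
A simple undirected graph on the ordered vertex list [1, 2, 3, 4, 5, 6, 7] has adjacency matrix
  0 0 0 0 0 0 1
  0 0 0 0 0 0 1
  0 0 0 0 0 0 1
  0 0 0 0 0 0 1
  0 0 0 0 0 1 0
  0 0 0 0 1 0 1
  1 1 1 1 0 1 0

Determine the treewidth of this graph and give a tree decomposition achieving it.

Treewidth 1.
Bags: B1 = {1, 7}  B2 = {6, 7}  B3 = {2, 7}  B4 = {3, 7}  B5 = {4, 7}  B6 = {5, 6}
Tree: B1–B2, B2–B3, B1–B4, B2–B5, B2–B6

The largest bag has 2 vertices, giving width 1; this decomposition certifies tw(G) ≤ 1. G has an edge, so its treewidth is at least 1. Therefore the treewidth is 1.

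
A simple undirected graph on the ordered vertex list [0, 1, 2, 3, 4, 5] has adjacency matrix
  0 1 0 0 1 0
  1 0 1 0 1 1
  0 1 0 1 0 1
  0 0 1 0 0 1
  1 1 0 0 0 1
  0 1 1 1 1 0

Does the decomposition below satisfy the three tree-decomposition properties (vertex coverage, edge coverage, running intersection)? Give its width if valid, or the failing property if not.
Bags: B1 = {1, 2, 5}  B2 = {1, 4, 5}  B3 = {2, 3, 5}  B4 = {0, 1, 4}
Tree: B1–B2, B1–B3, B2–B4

Checking the three conditions: (i) the bags cover all of {0, 1, 2, 3, 4, 5}; (ii) for each edge, some bag contains both endpoints; (iii) the bags containing any fixed vertex form a subtree. All hold, so the decomposition is valid with width 3 − 1 = 2.

Yes; width 2.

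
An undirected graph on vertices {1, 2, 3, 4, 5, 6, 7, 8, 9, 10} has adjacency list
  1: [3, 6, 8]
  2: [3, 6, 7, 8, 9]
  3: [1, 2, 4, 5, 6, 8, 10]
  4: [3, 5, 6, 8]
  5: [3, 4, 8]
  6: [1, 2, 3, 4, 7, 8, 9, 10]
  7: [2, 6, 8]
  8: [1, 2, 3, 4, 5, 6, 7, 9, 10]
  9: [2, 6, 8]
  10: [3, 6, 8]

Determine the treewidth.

3

A width-3 tree decomposition is:
Bags: B1 = {2, 3, 6, 8}  B2 = {2, 6, 7, 8}  B3 = {1, 3, 6, 8}  B4 = {3, 6, 8, 10}  B5 = {2, 6, 8, 9}  B6 = {3, 4, 6, 8}  B7 = {3, 4, 5, 8}
Tree: B1–B2, B1–B3, B1–B4, B1–B5, B4–B6, B6–B7
Each bag holds 4 vertices, so the decomposition has width 3, which upper-bounds the treewidth. For the lower bound, the 4 vertices {3, 4, 5, 8} are pairwise adjacent, and any tree decomposition puts a clique entirely inside one bag — forcing width ≥ 3. The upper and lower bounds meet at 3, so that is the treewidth.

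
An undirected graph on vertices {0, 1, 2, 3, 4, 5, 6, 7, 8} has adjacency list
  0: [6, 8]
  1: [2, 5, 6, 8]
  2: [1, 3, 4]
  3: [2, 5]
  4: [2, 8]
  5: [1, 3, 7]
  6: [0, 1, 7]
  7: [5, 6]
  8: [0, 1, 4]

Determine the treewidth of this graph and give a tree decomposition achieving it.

Treewidth 3.
One optimal decomposition is:
Bags: B1 = {0, 6, 7, 8}  B2 = {1, 6, 7, 8}  B3 = {1, 5, 7, 8}  B4 = {1, 4, 5, 8}  B5 = {1, 2, 4, 5}  B6 = {2, 3, 4, 5}
Tree: B1–B2, B2–B3, B3–B4, B4–B5, B5–B6

The largest bag has 4 vertices, giving width 3; this decomposition certifies tw(G) ≤ 3. For the lower bound: the 4 vertex sets {0,6,7}, {8}, {1}, {2,3,4,5} are disjoint, each induces a connected subgraph, and every pair is joined by at least one edge of G. Contracting each set to a single vertex therefore yields K_{4} as a minor, and since treewidth is minor-monotone, tw(G) ≥ tw(K_{4}) = 3. Therefore the treewidth is 3.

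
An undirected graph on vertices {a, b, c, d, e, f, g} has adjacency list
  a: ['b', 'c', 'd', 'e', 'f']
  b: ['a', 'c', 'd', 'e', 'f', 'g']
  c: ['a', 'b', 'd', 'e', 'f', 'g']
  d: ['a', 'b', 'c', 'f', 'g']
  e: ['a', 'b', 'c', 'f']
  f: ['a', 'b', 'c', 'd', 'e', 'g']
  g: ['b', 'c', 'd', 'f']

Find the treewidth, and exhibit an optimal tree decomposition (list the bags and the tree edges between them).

Treewidth 4.
One such decomposition:
Bags: B1 = {a, b, c, e, f}  B2 = {a, b, c, d, f}  B3 = {b, c, d, f, g}
Tree: B1–B2, B2–B3

The largest bag has 5 vertices, giving width 4; this decomposition certifies tw(G) ≤ 4. For the lower bound, the 5 vertices {b, c, d, f, g} are pairwise adjacent, and any tree decomposition puts a clique entirely inside one bag — forcing width ≥ 4. Therefore the treewidth is 4.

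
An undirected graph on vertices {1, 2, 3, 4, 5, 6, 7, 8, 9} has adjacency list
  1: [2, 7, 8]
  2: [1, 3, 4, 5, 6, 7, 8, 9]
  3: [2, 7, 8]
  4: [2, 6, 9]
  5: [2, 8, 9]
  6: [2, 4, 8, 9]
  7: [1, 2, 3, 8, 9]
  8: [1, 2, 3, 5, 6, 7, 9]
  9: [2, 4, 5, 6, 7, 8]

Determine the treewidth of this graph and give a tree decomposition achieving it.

Treewidth 3.
One optimal decomposition is:
Bags: B1 = {2, 7, 8, 9}  B2 = {2, 3, 7, 8}  B3 = {1, 2, 7, 8}  B4 = {2, 5, 8, 9}  B5 = {2, 6, 8, 9}  B6 = {2, 4, 6, 9}
Tree: B1–B2, B1–B3, B1–B4, B4–B5, B5–B6

The largest bag has 4 vertices, giving width 3; this decomposition certifies tw(G) ≤ 3. For the lower bound, the 4 vertices {2, 5, 8, 9} are pairwise adjacent, and any tree decomposition puts a clique entirely inside one bag — forcing width ≥ 3. Therefore the treewidth is 3.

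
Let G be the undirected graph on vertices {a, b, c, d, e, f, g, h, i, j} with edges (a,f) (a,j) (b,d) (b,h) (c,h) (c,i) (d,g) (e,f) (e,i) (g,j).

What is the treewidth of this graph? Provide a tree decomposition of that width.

Treewidth 2.
One optimal decomposition is:
Bags: B1 = {e, f, i}  B2 = {c, f, i}  B3 = {c, f, h}  B4 = {b, f, h}  B5 = {b, d, f}  B6 = {d, f, g}  B7 = {f, g, j}  B8 = {a, f, j}
Tree: B1–B2, B2–B3, B3–B4, B4–B5, B5–B6, B6–B7, B7–B8

Each bag holds 3 vertices, so the decomposition has width 2, which upper-bounds the treewidth. The edges f–e–i–c–h–b–d–g–j–a–f form a cycle, so G is not a tree and its treewidth is at least 2. Combining the bounds, tw(G) = 2.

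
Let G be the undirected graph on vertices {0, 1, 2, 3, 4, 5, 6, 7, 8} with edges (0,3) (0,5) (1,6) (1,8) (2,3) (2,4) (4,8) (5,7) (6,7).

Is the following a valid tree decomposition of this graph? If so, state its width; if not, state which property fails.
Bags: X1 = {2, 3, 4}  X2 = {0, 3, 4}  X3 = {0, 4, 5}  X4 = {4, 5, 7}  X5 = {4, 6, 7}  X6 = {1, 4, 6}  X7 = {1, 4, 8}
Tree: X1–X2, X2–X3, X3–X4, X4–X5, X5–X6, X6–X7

Yes; width 2.

Every vertex of G appears in some bag (union = {0, 1, 2, 3, 4, 5, 6, 7, 8}); every edge is covered by a bag; and for each vertex v the set of bags containing v is connected in the bag tree. The decomposition is therefore valid. The largest bag has 3 vertices, so the width is 2.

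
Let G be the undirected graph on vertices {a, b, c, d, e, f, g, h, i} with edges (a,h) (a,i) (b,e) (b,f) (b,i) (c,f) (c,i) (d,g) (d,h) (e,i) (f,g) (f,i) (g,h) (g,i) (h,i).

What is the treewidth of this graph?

A width-2 tree decomposition is:
Bags: B1 = {f, g, i}  B2 = {g, h, i}  B3 = {c, f, i}  B4 = {b, f, i}  B5 = {b, e, i}  B6 = {d, g, h}  B7 = {a, h, i}
Tree: B1–B2, B1–B3, B3–B4, B4–B5, B2–B6, B2–B7
Each bag holds 3 vertices, so the decomposition has width 2, which upper-bounds the treewidth. Conversely, {d, g, h} is a clique of size 3, and the vertices of any clique must share a bag in every tree decomposition; so some bag has ≥ 3 vertices and tw(G) ≥ 2. The upper and lower bounds meet at 2, so that is the treewidth.

2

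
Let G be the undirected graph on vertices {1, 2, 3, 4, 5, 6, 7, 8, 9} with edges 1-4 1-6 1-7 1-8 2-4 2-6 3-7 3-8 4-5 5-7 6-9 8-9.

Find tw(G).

A width-3 tree decomposition is:
Bags: B1 = {3, 6, 8, 9}  B2 = {1, 3, 6, 8}  B3 = {1, 3, 6, 7}  B4 = {1, 2, 6, 7}  B5 = {1, 2, 4, 7}  B6 = {2, 4, 5, 7}
Tree: B1–B2, B2–B3, B3–B4, B4–B5, B5–B6
Each bag holds 4 vertices, so the decomposition has width 3, which upper-bounds the treewidth. For the lower bound: the 4 vertex sets {3,8,9}, {6}, {1}, {2,4,5,7} are disjoint, each induces a connected subgraph, and every pair is joined by at least one edge of G. Contracting each set to a single vertex therefore yields K_{4} as a minor, and since treewidth is minor-monotone, tw(G) ≥ tw(K_{4}) = 3. Hence tw(G) = 3 exactly.

3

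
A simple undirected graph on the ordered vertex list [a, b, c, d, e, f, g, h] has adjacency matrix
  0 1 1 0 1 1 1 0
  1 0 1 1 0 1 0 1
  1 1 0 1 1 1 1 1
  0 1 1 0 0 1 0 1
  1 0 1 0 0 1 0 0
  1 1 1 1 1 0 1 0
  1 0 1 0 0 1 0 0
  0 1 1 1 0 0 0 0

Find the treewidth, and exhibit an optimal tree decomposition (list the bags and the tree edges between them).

The largest bag has 4 vertices, giving width 3; this decomposition certifies tw(G) ≤ 3. For the lower bound, the 4 vertices {b, c, d, h} are pairwise adjacent, and any tree decomposition puts a clique entirely inside one bag — forcing width ≥ 3. Hence tw(G) = 3 exactly.

Treewidth 3.
One optimal decomposition is:
Bags: B1 = {b, c, d, f}  B2 = {a, b, c, f}  B3 = {a, c, e, f}  B4 = {b, c, d, h}  B5 = {a, c, f, g}
Tree: B1–B2, B2–B3, B1–B4, B2–B5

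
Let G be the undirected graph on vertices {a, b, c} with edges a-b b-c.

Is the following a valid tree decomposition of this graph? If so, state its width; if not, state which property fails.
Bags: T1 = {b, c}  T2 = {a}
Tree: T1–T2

No — edge (b,a) lies in no bag.

A tree decomposition must satisfy three properties: every vertex lies in some bag; for every edge, both endpoints lie together in some bag; and for every vertex, the bags containing it form a connected subtree. Here edge (b,a) lies in no bag, so the decomposition is invalid.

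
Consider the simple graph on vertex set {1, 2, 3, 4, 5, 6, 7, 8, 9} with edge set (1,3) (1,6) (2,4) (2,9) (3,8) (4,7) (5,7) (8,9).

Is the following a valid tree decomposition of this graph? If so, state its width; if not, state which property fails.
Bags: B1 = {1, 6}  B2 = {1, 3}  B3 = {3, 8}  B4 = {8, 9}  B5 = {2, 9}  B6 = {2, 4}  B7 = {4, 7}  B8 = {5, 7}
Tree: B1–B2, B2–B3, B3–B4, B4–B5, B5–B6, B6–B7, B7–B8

Every vertex of G appears in some bag (union = {1, 2, 3, 4, 5, 6, 7, 8, 9}); every edge is covered by a bag; and for each vertex v the set of bags containing v is connected in the bag tree. The decomposition is therefore valid. The largest bag has 2 vertices, so the width is 1.

Yes; width 1.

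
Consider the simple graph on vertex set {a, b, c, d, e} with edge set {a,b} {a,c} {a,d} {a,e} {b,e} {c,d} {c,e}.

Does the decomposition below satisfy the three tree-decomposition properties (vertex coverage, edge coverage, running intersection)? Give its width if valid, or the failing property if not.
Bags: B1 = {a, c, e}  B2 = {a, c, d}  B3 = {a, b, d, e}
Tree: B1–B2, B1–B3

No — bags containing vertex d are not connected in the tree.

A tree decomposition must satisfy three properties: every vertex lies in some bag; for every edge, both endpoints lie together in some bag; and for every vertex, the bags containing it form a connected subtree. Here bags containing vertex d are not connected in the tree, so the decomposition is invalid.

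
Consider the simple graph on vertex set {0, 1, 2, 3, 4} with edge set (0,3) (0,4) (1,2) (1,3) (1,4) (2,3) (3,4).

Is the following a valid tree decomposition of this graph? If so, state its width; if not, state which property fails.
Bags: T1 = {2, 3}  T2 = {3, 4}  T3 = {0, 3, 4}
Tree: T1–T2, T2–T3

A tree decomposition must satisfy three properties: every vertex lies in some bag; for every edge, both endpoints lie together in some bag; and for every vertex, the bags containing it form a connected subtree. Here vertex 1 appears in no bag, so the decomposition is invalid.

No — vertex 1 appears in no bag.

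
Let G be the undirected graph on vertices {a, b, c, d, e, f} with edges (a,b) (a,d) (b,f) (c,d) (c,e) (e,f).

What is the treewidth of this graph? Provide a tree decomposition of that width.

Every bag has size at most 3, so the width is 3 − 1 = 2 and tw(G) ≤ 2. For the lower bound, G contains the cycle f–b–a–d–c–e–f, so G is not a forest; only forests have treewidth ≤ 1, hence tw(G) ≥ 2. The upper and lower bounds meet at 2, so that is the treewidth.

Treewidth 2.
One such decomposition:
Bags: B1 = {a, b, f}  B2 = {a, d, f}  B3 = {c, d, f}  B4 = {c, e, f}
Tree: B1–B2, B2–B3, B3–B4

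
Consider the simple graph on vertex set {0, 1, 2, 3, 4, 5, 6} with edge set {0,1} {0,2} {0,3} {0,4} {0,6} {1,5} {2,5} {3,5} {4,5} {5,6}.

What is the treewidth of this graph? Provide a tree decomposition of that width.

Treewidth 2.
Bags: B1 = {0, 3, 5}  B2 = {0, 2, 5}  B3 = {0, 5, 6}  B4 = {0, 4, 5}  B5 = {0, 1, 5}
Tree: B1–B2, B2–B3, B3–B4, B4–B5

Each bag holds 3 vertices, so the decomposition has width 2, which upper-bounds the treewidth. The edges 0–3–5–2–0 form a cycle, so G is not a tree and its treewidth is at least 2. The upper and lower bounds meet at 2, so that is the treewidth.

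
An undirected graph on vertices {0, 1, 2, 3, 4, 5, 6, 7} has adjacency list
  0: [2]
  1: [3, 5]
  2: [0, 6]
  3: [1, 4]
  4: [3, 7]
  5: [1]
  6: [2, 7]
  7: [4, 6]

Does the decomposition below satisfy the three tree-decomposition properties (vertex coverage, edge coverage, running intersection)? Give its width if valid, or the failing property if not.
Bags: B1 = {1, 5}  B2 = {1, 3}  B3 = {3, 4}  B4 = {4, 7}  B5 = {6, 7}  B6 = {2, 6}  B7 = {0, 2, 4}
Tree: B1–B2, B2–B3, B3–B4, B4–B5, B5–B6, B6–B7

A tree decomposition must satisfy three properties: every vertex lies in some bag; for every edge, both endpoints lie together in some bag; and for every vertex, the bags containing it form a connected subtree. Here bags containing vertex 4 are not connected in the tree, so the decomposition is invalid.

No — bags containing vertex 4 are not connected in the tree.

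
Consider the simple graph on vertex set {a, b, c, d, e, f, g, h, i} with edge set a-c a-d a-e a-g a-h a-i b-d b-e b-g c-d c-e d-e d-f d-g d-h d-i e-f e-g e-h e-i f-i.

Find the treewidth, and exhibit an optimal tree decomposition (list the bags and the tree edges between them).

Each bag holds 4 vertices, so the decomposition has width 3, which upper-bounds the treewidth. Conversely, {a, d, e, g} is a clique of size 4, and the vertices of any clique must share a bag in every tree decomposition; so some bag has ≥ 4 vertices and tw(G) ≥ 3. Combining the bounds, tw(G) = 3.

Treewidth 3.
One optimal decomposition is:
Bags: B1 = {a, d, e, g}  B2 = {a, d, e, i}  B3 = {d, e, f, i}  B4 = {b, d, e, g}  B5 = {a, d, e, h}  B6 = {a, c, d, e}
Tree: B1–B2, B2–B3, B1–B4, B1–B5, B5–B6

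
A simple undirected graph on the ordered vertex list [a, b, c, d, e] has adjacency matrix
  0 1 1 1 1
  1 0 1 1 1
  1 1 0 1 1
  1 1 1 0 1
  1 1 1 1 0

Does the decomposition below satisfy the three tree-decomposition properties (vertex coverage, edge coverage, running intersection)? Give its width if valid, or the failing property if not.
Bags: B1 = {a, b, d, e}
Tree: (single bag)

No — vertex c appears in no bag.

A tree decomposition must satisfy three properties: every vertex lies in some bag; for every edge, both endpoints lie together in some bag; and for every vertex, the bags containing it form a connected subtree. Here vertex c appears in no bag, so the decomposition is invalid.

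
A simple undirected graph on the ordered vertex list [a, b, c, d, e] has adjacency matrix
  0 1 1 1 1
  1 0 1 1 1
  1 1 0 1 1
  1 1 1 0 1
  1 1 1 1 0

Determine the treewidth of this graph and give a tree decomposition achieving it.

Treewidth 4.
One optimal decomposition is:
Bags: B1 = {a, b, c, d, e}
Tree: (single bag)

With just one bag of size 5, the width is 5 − 1 = 4, so tw(G) ≤ 4. On the other hand G contains the 5-clique {a, b, c, d, e}. A clique must lie in a single bag of any decomposition, so no decomposition can have width below 4. The upper and lower bounds meet at 4, so that is the treewidth.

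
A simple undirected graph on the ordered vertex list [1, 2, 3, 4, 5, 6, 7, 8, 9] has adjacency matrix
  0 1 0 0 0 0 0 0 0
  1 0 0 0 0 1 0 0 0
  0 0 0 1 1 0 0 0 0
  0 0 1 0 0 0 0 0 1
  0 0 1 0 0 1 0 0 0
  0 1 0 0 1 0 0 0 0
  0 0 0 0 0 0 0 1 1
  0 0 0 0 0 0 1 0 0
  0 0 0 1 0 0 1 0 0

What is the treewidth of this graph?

1

A width-1 tree decomposition is:
Bags: B1 = {1, 2}  B2 = {2, 6}  B3 = {5, 6}  B4 = {3, 5}  B5 = {3, 4}  B6 = {4, 9}  B7 = {7, 9}  B8 = {7, 8}
Tree: B1–B2, B2–B3, B3–B4, B4–B5, B5–B6, B6–B7, B7–B8
Each bag holds 2 vertices, so the decomposition has width 1, which upper-bounds the treewidth. Any graph with an edge has treewidth ≥ 1, and G has the edge 1–2. The upper and lower bounds meet at 1, so that is the treewidth.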